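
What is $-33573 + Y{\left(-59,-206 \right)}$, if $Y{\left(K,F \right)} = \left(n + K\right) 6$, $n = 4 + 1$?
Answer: $-33897$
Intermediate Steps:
$n = 5$
$Y{\left(K,F \right)} = 30 + 6 K$ ($Y{\left(K,F \right)} = \left(5 + K\right) 6 = 30 + 6 K$)
$-33573 + Y{\left(-59,-206 \right)} = -33573 + \left(30 + 6 \left(-59\right)\right) = -33573 + \left(30 - 354\right) = -33573 - 324 = -33897$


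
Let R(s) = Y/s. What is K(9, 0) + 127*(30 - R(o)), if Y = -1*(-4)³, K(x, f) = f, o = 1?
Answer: -4318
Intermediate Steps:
Y = 64 (Y = -1*(-64) = 64)
R(s) = 64/s
K(9, 0) + 127*(30 - R(o)) = 0 + 127*(30 - 64/1) = 0 + 127*(30 - 64) = 0 + 127*(-34) = 0 - 4318 = -4318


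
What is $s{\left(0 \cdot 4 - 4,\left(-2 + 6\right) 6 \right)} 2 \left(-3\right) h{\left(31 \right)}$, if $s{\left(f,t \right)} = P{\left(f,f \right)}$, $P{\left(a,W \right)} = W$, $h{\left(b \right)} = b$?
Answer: $744$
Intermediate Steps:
$s{\left(f,t \right)} = f$
$s{\left(0 \cdot 4 - 4,\left(-2 + 6\right) 6 \right)} 2 \left(-3\right) h{\left(31 \right)} = \left(0 \cdot 4 - 4\right) 2 \left(-3\right) 31 = \left(0 - 4\right) 2 \left(-3\right) 31 = \left(-4\right) 2 \left(-3\right) 31 = \left(-8\right) \left(-3\right) 31 = 24 \cdot 31 = 744$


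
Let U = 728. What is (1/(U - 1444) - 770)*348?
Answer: -47964927/179 ≈ -2.6796e+5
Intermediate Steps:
(1/(U - 1444) - 770)*348 = (1/(728 - 1444) - 770)*348 = (1/(-716) - 770)*348 = (-1/716 - 770)*348 = -551321/716*348 = -47964927/179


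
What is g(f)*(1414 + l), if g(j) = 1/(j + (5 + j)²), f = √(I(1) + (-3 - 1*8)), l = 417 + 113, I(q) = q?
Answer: -1944*I/(-15*I + 11*√10) ≈ 20.321 - 47.123*I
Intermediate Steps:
l = 530
f = I*√10 (f = √(1 + (-3 - 1*8)) = √(1 + (-3 - 8)) = √(1 - 11) = √(-10) = I*√10 ≈ 3.1623*I)
g(f)*(1414 + l) = (1414 + 530)/(I*√10 + (5 + I*√10)²) = 1944/((5 + I*√10)² + I*√10)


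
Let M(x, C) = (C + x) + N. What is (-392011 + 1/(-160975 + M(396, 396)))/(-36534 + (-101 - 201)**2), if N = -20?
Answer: -31400669117/4379149005 ≈ -7.1705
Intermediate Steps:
M(x, C) = -20 + C + x (M(x, C) = (C + x) - 20 = -20 + C + x)
(-392011 + 1/(-160975 + M(396, 396)))/(-36534 + (-101 - 201)**2) = (-392011 + 1/(-160975 + (-20 + 396 + 396)))/(-36534 + (-101 - 201)**2) = (-392011 + 1/(-160975 + 772))/(-36534 + (-302)**2) = (-392011 + 1/(-160203))/(-36534 + 91204) = (-392011 - 1/160203)/54670 = -62801338234/160203*1/54670 = -31400669117/4379149005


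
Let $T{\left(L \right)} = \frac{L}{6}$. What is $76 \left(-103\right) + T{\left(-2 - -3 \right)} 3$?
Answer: $- \frac{15655}{2} \approx -7827.5$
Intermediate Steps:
$T{\left(L \right)} = \frac{L}{6}$ ($T{\left(L \right)} = L \frac{1}{6} = \frac{L}{6}$)
$76 \left(-103\right) + T{\left(-2 - -3 \right)} 3 = 76 \left(-103\right) + \frac{-2 - -3}{6} \cdot 3 = -7828 + \frac{-2 + 3}{6} \cdot 3 = -7828 + \frac{1}{6} \cdot 1 \cdot 3 = -7828 + \frac{1}{6} \cdot 3 = -7828 + \frac{1}{2} = - \frac{15655}{2}$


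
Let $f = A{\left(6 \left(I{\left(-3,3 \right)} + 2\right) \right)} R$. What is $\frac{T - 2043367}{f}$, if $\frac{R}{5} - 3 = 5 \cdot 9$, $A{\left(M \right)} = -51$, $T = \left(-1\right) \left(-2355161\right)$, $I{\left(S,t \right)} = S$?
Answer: $- \frac{155897}{6120} \approx -25.473$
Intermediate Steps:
$T = 2355161$
$R = 240$ ($R = 15 + 5 \cdot 5 \cdot 9 = 15 + 5 \cdot 45 = 15 + 225 = 240$)
$f = -12240$ ($f = \left(-51\right) 240 = -12240$)
$\frac{T - 2043367}{f} = \frac{2355161 - 2043367}{-12240} = 311794 \left(- \frac{1}{12240}\right) = - \frac{155897}{6120}$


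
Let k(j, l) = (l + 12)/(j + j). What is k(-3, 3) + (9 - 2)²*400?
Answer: 39195/2 ≈ 19598.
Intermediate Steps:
k(j, l) = (12 + l)/(2*j) (k(j, l) = (12 + l)/((2*j)) = (12 + l)*(1/(2*j)) = (12 + l)/(2*j))
k(-3, 3) + (9 - 2)²*400 = (½)*(12 + 3)/(-3) + (9 - 2)²*400 = (½)*(-⅓)*15 + 7²*400 = -5/2 + 49*400 = -5/2 + 19600 = 39195/2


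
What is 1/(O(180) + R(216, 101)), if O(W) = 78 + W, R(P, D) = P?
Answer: 1/474 ≈ 0.0021097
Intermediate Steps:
1/(O(180) + R(216, 101)) = 1/((78 + 180) + 216) = 1/(258 + 216) = 1/474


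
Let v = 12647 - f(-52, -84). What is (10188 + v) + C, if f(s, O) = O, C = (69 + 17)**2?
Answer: 30315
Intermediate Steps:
C = 7396 (C = 86**2 = 7396)
v = 12731 (v = 12647 - 1*(-84) = 12647 + 84 = 12731)
(10188 + v) + C = (10188 + 12731) + 7396 = 22919 + 7396 = 30315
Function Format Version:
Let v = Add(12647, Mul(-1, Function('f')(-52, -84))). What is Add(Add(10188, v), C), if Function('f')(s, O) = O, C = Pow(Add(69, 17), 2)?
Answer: 30315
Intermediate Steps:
C = 7396 (C = Pow(86, 2) = 7396)
v = 12731 (v = Add(12647, Mul(-1, -84)) = Add(12647, 84) = 12731)
Add(Add(10188, v), C) = Add(Add(10188, 12731), 7396) = Add(22919, 7396) = 30315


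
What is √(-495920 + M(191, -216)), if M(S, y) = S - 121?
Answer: 5*I*√19834 ≈ 704.17*I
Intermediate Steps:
M(S, y) = -121 + S
√(-495920 + M(191, -216)) = √(-495920 + (-121 + 191)) = √(-495920 + 70) = √(-495850) = 5*I*√19834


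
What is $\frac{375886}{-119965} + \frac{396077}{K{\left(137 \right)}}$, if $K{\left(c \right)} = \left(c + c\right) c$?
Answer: $\frac{33405368637}{4503246170} \approx 7.4181$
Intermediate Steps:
$K{\left(c \right)} = 2 c^{2}$ ($K{\left(c \right)} = 2 c c = 2 c^{2}$)
$\frac{375886}{-119965} + \frac{396077}{K{\left(137 \right)}} = \frac{375886}{-119965} + \frac{396077}{2 \cdot 137^{2}} = 375886 \left(- \frac{1}{119965}\right) + \frac{396077}{2 \cdot 18769} = - \frac{375886}{119965} + \frac{396077}{37538} = \frac{33405368637}{4503246170}$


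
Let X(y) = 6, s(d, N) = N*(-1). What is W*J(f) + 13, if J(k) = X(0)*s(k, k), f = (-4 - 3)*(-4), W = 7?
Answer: -1163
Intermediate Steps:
s(d, N) = -N
f = 28 (f = -7*(-4) = 28)
J(k) = -6*k (J(k) = 6*(-k) = -6*k)
W*J(f) + 13 = 7*(-6*28) + 13 = 7*(-168) + 13 = -1176 + 13 = -1163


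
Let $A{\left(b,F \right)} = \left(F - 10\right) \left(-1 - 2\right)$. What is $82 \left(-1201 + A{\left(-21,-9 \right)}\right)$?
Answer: $-93808$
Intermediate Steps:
$A{\left(b,F \right)} = 30 - 3 F$ ($A{\left(b,F \right)} = \left(-10 + F\right) \left(-3\right) = 30 - 3 F$)
$82 \left(-1201 + A{\left(-21,-9 \right)}\right) = 82 \left(-1201 + \left(30 - -27\right)\right) = 82 \left(-1201 + \left(30 + 27\right)\right) = 82 \left(-1201 + 57\right) = 82 \left(-1144\right) = -93808$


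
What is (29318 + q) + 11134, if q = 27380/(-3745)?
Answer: 30293072/749 ≈ 40445.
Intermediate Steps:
q = -5476/749 (q = 27380*(-1/3745) = -5476/749 ≈ -7.3111)
(29318 + q) + 11134 = (29318 - 5476/749) + 11134 = 21953706/749 + 11134 = 30293072/749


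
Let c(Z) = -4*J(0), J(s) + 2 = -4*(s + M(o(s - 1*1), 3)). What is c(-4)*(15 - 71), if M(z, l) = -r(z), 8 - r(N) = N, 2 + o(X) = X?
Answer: 9408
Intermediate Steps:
o(X) = -2 + X
r(N) = 8 - N
M(z, l) = -8 + z (M(z, l) = -(8 - z) = -8 + z)
J(s) = 42 - 8*s (J(s) = -2 - 4*(s + (-8 + (-2 + (s - 1*1)))) = -2 - 4*(s + (-8 + (-2 + (s - 1)))) = -2 - 4*(s + (-8 + (-2 + (-1 + s)))) = -2 - 4*(s + (-8 + (-3 + s))) = -2 - 4*(s + (-11 + s)) = -2 - 4*(-11 + 2*s) = -2 + (44 - 8*s) = 42 - 8*s)
c(Z) = -168 (c(Z) = -4*(42 - 8*0) = -4*(42 + 0) = -4*42 = -168)
c(-4)*(15 - 71) = -168*(15 - 71) = -168*(-56) = 9408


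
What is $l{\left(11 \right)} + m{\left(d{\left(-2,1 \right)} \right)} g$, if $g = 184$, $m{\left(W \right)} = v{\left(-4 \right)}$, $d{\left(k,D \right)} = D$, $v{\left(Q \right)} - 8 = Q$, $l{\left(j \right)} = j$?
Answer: $747$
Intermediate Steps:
$v{\left(Q \right)} = 8 + Q$
$m{\left(W \right)} = 4$ ($m{\left(W \right)} = 8 - 4 = 4$)
$l{\left(11 \right)} + m{\left(d{\left(-2,1 \right)} \right)} g = 11 + 4 \cdot 184 = 11 + 736 = 747$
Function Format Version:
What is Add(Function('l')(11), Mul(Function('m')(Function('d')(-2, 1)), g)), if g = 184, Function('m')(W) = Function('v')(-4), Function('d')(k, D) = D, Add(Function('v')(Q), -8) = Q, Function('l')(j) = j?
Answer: 747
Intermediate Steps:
Function('v')(Q) = Add(8, Q)
Function('m')(W) = 4 (Function('m')(W) = Add(8, -4) = 4)
Add(Function('l')(11), Mul(Function('m')(Function('d')(-2, 1)), g)) = Add(11, Mul(4, 184)) = Add(11, 736) = 747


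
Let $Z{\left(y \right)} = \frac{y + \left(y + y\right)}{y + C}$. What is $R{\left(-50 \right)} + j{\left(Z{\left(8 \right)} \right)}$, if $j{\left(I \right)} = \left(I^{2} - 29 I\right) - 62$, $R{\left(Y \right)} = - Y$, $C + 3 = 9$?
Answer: $- \frac{2880}{49} \approx -58.776$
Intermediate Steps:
$C = 6$ ($C = -3 + 9 = 6$)
$Z{\left(y \right)} = \frac{3 y}{6 + y}$ ($Z{\left(y \right)} = \frac{y + \left(y + y\right)}{y + 6} = \frac{y + 2 y}{6 + y} = \frac{3 y}{6 + y}$)
$j{\left(I \right)} = -62 + I^{2} - 29 I$
$R{\left(-50 \right)} + j{\left(Z{\left(8 \right)} \right)} = \left(-1\right) \left(-50\right) - \left(62 - \frac{576}{\left(6 + 8\right)^{2}} + 29 \cdot 3 \cdot 8 \frac{1}{6 + 8}\right) = 50 - \left(62 - \frac{144}{49} + 29 \cdot 3 \cdot 8 \cdot \frac{1}{14}\right) = 50 - \left(\frac{782}{7} - \frac{144}{49}\right) = 50 - \frac{5330}{49} = - \frac{2880}{49}$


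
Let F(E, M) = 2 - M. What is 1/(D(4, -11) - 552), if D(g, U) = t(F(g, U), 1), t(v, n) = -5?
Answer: -1/557 ≈ -0.0017953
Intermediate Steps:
D(g, U) = -5
1/(D(4, -11) - 552) = 1/(-5 - 552) = 1/(-557) = -1/557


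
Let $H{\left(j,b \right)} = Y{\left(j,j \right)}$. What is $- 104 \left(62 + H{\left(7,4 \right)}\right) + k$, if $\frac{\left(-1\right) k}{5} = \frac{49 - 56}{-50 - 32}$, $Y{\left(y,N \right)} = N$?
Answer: $- \frac{588467}{82} \approx -7176.4$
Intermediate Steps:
$k = - \frac{35}{82}$ ($k = - 5 \frac{49 - 56}{-50 - 32} = - 5 \left(- \frac{7}{-82}\right) = - 5 \left(\left(-7\right) \left(- \frac{1}{82}\right)\right) = \left(-5\right) \frac{7}{82} = - \frac{35}{82} \approx -0.42683$)
$H{\left(j,b \right)} = j$
$- 104 \left(62 + H{\left(7,4 \right)}\right) + k = - 104 \left(62 + 7\right) - \frac{35}{82} = \left(-104\right) 69 - \frac{35}{82} = -7176 - \frac{35}{82} = - \frac{588467}{82}$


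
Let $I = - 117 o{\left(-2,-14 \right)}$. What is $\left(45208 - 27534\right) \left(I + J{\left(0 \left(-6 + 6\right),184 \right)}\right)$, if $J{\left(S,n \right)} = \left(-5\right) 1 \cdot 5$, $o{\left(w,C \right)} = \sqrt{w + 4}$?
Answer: $-441850 - 2067858 \sqrt{2} \approx -3.3662 \cdot 10^{6}$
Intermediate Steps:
$o{\left(w,C \right)} = \sqrt{4 + w}$
$J{\left(S,n \right)} = -25$ ($J{\left(S,n \right)} = \left(-5\right) 5 = -25$)
$I = - 117 \sqrt{2}$ ($I = - 117 \sqrt{4 - 2} = - 117 \sqrt{2} \approx -165.46$)
$\left(45208 - 27534\right) \left(I + J{\left(0 \left(-6 + 6\right),184 \right)}\right) = \left(45208 - 27534\right) \left(- 117 \sqrt{2} - 25\right) = 17674 \left(-25 - 117 \sqrt{2}\right) = -441850 - 2067858 \sqrt{2}$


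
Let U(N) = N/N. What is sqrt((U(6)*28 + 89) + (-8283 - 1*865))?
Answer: I*sqrt(9031) ≈ 95.032*I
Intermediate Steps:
U(N) = 1
sqrt((U(6)*28 + 89) + (-8283 - 1*865)) = sqrt((1*28 + 89) + (-8283 - 1*865)) = sqrt((28 + 89) + (-8283 - 865)) = sqrt(117 - 9148) = sqrt(-9031) = I*sqrt(9031)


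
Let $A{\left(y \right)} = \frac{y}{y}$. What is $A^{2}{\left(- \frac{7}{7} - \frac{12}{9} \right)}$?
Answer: $1$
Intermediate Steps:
$A{\left(y \right)} = 1$
$A^{2}{\left(- \frac{7}{7} - \frac{12}{9} \right)} = 1^{2} = 1$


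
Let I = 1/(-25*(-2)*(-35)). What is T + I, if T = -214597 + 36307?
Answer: -312007501/1750 ≈ -1.7829e+5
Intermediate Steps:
T = -178290
I = -1/1750 (I = 1/(50*(-35)) = 1/(-1750) = -1/1750 ≈ -0.00057143)
T + I = -178290 - 1/1750 = -312007501/1750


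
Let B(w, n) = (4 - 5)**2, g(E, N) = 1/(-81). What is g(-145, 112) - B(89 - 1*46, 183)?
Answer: -82/81 ≈ -1.0123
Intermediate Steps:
g(E, N) = -1/81
B(w, n) = 1 (B(w, n) = (-1)**2 = 1)
g(-145, 112) - B(89 - 1*46, 183) = -1/81 - 1*1 = -1/81 - 1 = -82/81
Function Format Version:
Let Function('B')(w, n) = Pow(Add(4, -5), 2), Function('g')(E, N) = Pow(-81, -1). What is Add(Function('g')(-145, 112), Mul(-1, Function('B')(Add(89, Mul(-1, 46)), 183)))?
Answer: Rational(-82, 81) ≈ -1.0123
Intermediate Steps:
Function('g')(E, N) = Rational(-1, 81)
Function('B')(w, n) = 1 (Function('B')(w, n) = Pow(-1, 2) = 1)
Add(Function('g')(-145, 112), Mul(-1, Function('B')(Add(89, Mul(-1, 46)), 183))) = Add(Rational(-1, 81), Mul(-1, 1)) = Add(Rational(-1, 81), -1) = Rational(-82, 81)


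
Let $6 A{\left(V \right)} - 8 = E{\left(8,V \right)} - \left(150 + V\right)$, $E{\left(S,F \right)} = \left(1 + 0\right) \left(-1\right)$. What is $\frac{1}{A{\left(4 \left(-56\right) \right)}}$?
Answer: $\frac{2}{27} \approx 0.074074$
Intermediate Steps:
$E{\left(S,F \right)} = -1$ ($E{\left(S,F \right)} = 1 \left(-1\right) = -1$)
$A{\left(V \right)} = - \frac{143}{6} - \frac{V}{6}$ ($A{\left(V \right)} = \frac{4}{3} + \frac{-1 - \left(150 + V\right)}{6} = \frac{4}{3} + \frac{-151 - V}{6} = \frac{4}{3} - \left(\frac{151}{6} + \frac{V}{6}\right) = - \frac{143}{6} - \frac{V}{6}$)
$\frac{1}{A{\left(4 \left(-56\right) \right)}} = \frac{1}{- \frac{143}{6} - \frac{4 \left(-56\right)}{6}} = \frac{1}{- \frac{143}{6} - - \frac{112}{3}} = \frac{1}{- \frac{143}{6} + \frac{112}{3}} = \frac{1}{\frac{27}{2}} = \frac{2}{27}$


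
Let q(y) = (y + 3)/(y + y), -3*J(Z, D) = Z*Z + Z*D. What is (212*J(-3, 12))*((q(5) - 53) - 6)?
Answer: -555228/5 ≈ -1.1105e+5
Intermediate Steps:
J(Z, D) = -Z²/3 - D*Z/3 (J(Z, D) = -(Z*Z + Z*D)/3 = -(Z² + D*Z)/3 = -Z²/3 - D*Z/3)
q(y) = (3 + y)/(2*y) (q(y) = (3 + y)/((2*y)) = (3 + y)*(1/(2*y)) = (3 + y)/(2*y))
(212*J(-3, 12))*((q(5) - 53) - 6) = (212*(-⅓*(-3)*(12 - 3)))*(((½)*(3 + 5)/5 - 53) - 6) = (212*(-⅓*(-3)*9))*(((½)*(⅕)*8 - 53) - 6) = (212*9)*((⅘ - 53) - 6) = 1908*(-261/5 - 6) = 1908*(-291/5) = -555228/5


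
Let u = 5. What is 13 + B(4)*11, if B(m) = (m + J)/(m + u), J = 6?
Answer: 227/9 ≈ 25.222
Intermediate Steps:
B(m) = (6 + m)/(5 + m) (B(m) = (m + 6)/(m + 5) = (6 + m)/(5 + m))
13 + B(4)*11 = 13 + ((6 + 4)/(5 + 4))*11 = 13 + (10/9)*11 = 13 + 110/9 = 227/9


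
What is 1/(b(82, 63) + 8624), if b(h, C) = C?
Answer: 1/8687 ≈ 0.00011511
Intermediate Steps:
1/(b(82, 63) + 8624) = 1/(63 + 8624) = 1/8687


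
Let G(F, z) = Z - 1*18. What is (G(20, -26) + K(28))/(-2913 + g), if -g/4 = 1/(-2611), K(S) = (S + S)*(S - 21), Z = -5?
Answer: -963459/7605839 ≈ -0.12667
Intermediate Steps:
G(F, z) = -23 (G(F, z) = -5 - 1*18 = -5 - 18 = -23)
K(S) = 2*S*(-21 + S) (K(S) = (2*S)*(-21 + S) = 2*S*(-21 + S))
g = 4/2611 (g = -4/(-2611) = -4*(-1/2611) = 4/2611 ≈ 0.0015320)
(G(20, -26) + K(28))/(-2913 + g) = (-23 + 2*28*(-21 + 28))/(-2913 + 4/2611) = (-23 + 2*28*7)/(-7605839/2611) = (-23 + 392)*(-2611/7605839) = 369*(-2611/7605839) = -963459/7605839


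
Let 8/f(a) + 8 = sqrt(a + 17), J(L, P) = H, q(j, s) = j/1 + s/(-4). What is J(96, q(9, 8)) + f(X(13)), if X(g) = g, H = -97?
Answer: -1681/17 - 4*sqrt(30)/17 ≈ -100.17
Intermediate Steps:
q(j, s) = j - s/4 (q(j, s) = j*1 + s*(-1/4) = j - s/4)
J(L, P) = -97
f(a) = 8/(-8 + sqrt(17 + a)) (f(a) = 8/(-8 + sqrt(a + 17)) = 8/(-8 + sqrt(17 + a)))
J(96, q(9, 8)) + f(X(13)) = -97 + 8/(-8 + sqrt(17 + 13)) = -97 + 8/(-8 + sqrt(30))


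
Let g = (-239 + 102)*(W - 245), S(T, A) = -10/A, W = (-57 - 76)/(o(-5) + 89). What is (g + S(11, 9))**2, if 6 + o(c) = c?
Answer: 62546159583769/54756 ≈ 1.1423e+9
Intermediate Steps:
o(c) = -6 + c
W = -133/78 (W = (-57 - 76)/((-6 - 5) + 89) = -133/(-11 + 89) = -133/78 ≈ -1.7051)
g = 2636291/78 (g = (-239 + 102)*(-133/78 - 245) = -137*(-19243/78) = 2636291/78 ≈ 33799.)
(g + S(11, 9))**2 = (2636291/78 - 10/9)**2 = (7908613/234)**2 = 62546159583769/54756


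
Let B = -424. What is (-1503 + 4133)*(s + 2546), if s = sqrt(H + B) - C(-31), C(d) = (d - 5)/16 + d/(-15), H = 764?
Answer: 40178773/6 + 5260*sqrt(85) ≈ 6.7450e+6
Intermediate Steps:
C(d) = -5/16 - d/240 (C(d) = (-5 + d)*(1/16) + d*(-1/15) = (-5/16 + d/16) - d/15 = -5/16 - d/240)
s = 11/60 + 2*sqrt(85) (s = sqrt(764 - 424) - (-5/16 - 1/240*(-31)) = sqrt(340) - (-5/16 + 31/240) = 2*sqrt(85) - 1*(-11/60) = 2*sqrt(85) + 11/60 = 11/60 + 2*sqrt(85) ≈ 18.622)
(-1503 + 4133)*(s + 2546) = (-1503 + 4133)*((11/60 + 2*sqrt(85)) + 2546) = 2630*(152771/60 + 2*sqrt(85)) = 40178773/6 + 5260*sqrt(85)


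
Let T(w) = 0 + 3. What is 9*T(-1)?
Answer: 27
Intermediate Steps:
T(w) = 3
9*T(-1) = 9*3 = 27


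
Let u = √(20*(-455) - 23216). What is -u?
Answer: -2*I*√8079 ≈ -179.77*I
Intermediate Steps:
u = 2*I*√8079 (u = √(-9100 - 23216) = √(-32316) = 2*I*√8079 ≈ 179.77*I)
-u = -2*I*√8079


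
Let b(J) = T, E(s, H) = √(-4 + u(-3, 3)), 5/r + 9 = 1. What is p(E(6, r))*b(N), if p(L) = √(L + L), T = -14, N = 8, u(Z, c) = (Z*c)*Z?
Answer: -14*√2*23^(¼) ≈ -43.359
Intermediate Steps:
r = -5/8 (r = 5/(-9 + 1) = 5/(-8) = 5*(-⅛) = -5/8 ≈ -0.62500)
u(Z, c) = c*Z²
E(s, H) = √23 (E(s, H) = √(-4 + 3*(-3)²) = √(-4 + 3*9) = √(-4 + 27) = √23)
b(J) = -14
p(L) = √2*√L (p(L) = √(2*L) = √2*√L)
p(E(6, r))*b(N) = (√2*√(√23))*(-14) = (√2*23^(¼))*(-14) = -14*√2*23^(¼)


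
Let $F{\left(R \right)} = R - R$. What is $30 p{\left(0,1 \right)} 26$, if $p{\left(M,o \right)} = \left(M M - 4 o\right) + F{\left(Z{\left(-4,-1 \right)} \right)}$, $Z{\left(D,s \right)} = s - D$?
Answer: $-3120$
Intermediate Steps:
$F{\left(R \right)} = 0$
$p{\left(M,o \right)} = M^{2} - 4 o$ ($p{\left(M,o \right)} = \left(M M - 4 o\right) + 0 = \left(M^{2} - 4 o\right) + 0 = M^{2} - 4 o$)
$30 p{\left(0,1 \right)} 26 = 30 \left(0^{2} - 4\right) 26 = 30 \left(0 - 4\right) 26 = 30 \left(-4\right) 26 = \left(-120\right) 26 = -3120$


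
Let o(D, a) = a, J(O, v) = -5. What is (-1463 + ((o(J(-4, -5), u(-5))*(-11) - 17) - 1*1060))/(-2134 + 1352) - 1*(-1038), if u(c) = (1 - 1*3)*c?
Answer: 407183/391 ≈ 1041.4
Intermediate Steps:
u(c) = -2*c (u(c) = (1 - 3)*c = -2*c)
(-1463 + ((o(J(-4, -5), u(-5))*(-11) - 17) - 1*1060))/(-2134 + 1352) - 1*(-1038) = (-1463 + ((-2*(-5)*(-11) - 17) - 1*1060))/(-2134 + 1352) - 1*(-1038) = (-1463 + ((10*(-11) - 17) - 1060))/(-782) + 1038 = (-1463 + ((-110 - 17) - 1060))*(-1/782) + 1038 = (-1463 + (-127 - 1060))*(-1/782) + 1038 = (-1463 - 1187)*(-1/782) + 1038 = -2650*(-1/782) + 1038 = 1325/391 + 1038 = 407183/391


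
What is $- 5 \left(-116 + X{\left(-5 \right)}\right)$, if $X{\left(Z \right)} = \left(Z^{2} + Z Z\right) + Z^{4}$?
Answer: $-2795$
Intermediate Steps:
$X{\left(Z \right)} = Z^{4} + 2 Z^{2}$ ($X{\left(Z \right)} = \left(Z^{2} + Z^{2}\right) + Z^{4} = 2 Z^{2} + Z^{4} = Z^{4} + 2 Z^{2}$)
$- 5 \left(-116 + X{\left(-5 \right)}\right) = - 5 \left(-116 + \left(-5\right)^{2} \left(2 + \left(-5\right)^{2}\right)\right) = - 5 \left(-116 + 25 \left(2 + 25\right)\right) = - 5 \left(-116 + 25 \cdot 27\right) = - 5 \left(-116 + 675\right) = \left(-5\right) 559 = -2795$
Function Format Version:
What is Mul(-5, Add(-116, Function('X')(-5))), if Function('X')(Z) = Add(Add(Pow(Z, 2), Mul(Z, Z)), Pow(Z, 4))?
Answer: -2795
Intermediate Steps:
Function('X')(Z) = Add(Pow(Z, 4), Mul(2, Pow(Z, 2))) (Function('X')(Z) = Add(Add(Pow(Z, 2), Pow(Z, 2)), Pow(Z, 4)) = Add(Mul(2, Pow(Z, 2)), Pow(Z, 4)) = Add(Pow(Z, 4), Mul(2, Pow(Z, 2))))
Mul(-5, Add(-116, Function('X')(-5))) = Mul(-5, Add(-116, Mul(Pow(-5, 2), Add(2, Pow(-5, 2))))) = Mul(-5, Add(-116, Mul(25, Add(2, 25)))) = Mul(-5, Add(-116, Mul(25, 27))) = Mul(-5, Add(-116, 675)) = Mul(-5, 559) = -2795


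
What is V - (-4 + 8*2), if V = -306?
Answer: -318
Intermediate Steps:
V - (-4 + 8*2) = -306 - (-4 + 8*2) = -306 - (-4 + 16) = -306 - 1*12 = -306 - 12 = -318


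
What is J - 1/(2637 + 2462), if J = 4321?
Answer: 22032778/5099 ≈ 4321.0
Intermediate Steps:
J - 1/(2637 + 2462) = 4321 - 1/(2637 + 2462) = 4321 - 1/5099 = 22032778/5099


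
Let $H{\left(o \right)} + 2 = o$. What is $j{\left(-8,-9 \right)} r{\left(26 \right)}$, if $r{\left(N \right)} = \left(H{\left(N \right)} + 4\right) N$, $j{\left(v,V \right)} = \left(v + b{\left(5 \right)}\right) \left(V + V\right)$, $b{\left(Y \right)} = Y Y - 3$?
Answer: $-183456$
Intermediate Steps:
$H{\left(o \right)} = -2 + o$
$b{\left(Y \right)} = -3 + Y^{2}$ ($b{\left(Y \right)} = Y^{2} - 3 = -3 + Y^{2}$)
$j{\left(v,V \right)} = 2 V \left(22 + v\right)$ ($j{\left(v,V \right)} = \left(v - \left(3 - 5^{2}\right)\right) \left(V + V\right) = \left(v + \left(-3 + 25\right)\right) 2 V = \left(v + 22\right) 2 V = \left(22 + v\right) 2 V = 2 V \left(22 + v\right)$)
$r{\left(N \right)} = N \left(2 + N\right)$ ($r{\left(N \right)} = \left(\left(-2 + N\right) + 4\right) N = \left(2 + N\right) N = N \left(2 + N\right)$)
$j{\left(-8,-9 \right)} r{\left(26 \right)} = 2 \left(-9\right) \left(22 - 8\right) 26 \left(2 + 26\right) = 2 \left(-9\right) 14 \cdot 26 \cdot 28 = \left(-252\right) 728 = -183456$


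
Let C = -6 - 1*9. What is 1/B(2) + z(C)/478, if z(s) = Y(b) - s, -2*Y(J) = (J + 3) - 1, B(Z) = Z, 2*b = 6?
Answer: 503/956 ≈ 0.52615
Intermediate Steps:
b = 3 (b = (½)*6 = 3)
C = -15 (C = -6 - 9 = -15)
Y(J) = -1 - J/2 (Y(J) = -((J + 3) - 1)/2 = -((3 + J) - 1)/2 = -(2 + J)/2 = -1 - J/2)
z(s) = -5/2 - s (z(s) = (-1 - ½*3) - s = (-1 - 3/2) - s = -5/2 - s)
1/B(2) + z(C)/478 = 1/2 + (-5/2 - 1*(-15))/478 = 1*(½) + (-5/2 + 15)*(1/478) = ½ + (25/2)*(1/478) = ½ + 25/956 = 503/956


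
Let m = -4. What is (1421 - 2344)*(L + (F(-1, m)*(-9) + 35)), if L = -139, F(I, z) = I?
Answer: 87685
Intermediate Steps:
(1421 - 2344)*(L + (F(-1, m)*(-9) + 35)) = (1421 - 2344)*(-139 + (-1*(-9) + 35)) = -923*(-139 + (9 + 35)) = -923*(-139 + 44) = -923*(-95) = 87685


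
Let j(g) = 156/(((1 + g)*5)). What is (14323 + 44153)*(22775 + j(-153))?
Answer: 126518995218/95 ≈ 1.3318e+9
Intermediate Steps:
j(g) = 156/(5 + 5*g)
(14323 + 44153)*(22775 + j(-153)) = (14323 + 44153)*(22775 + 156/(5*(1 - 153))) = 58476*(22775 + (156/5)/(-152)) = 58476*(22775 + (156/5)*(-1/152)) = 58476*(22775 - 39/190) = 58476*(4327211/190) = 126518995218/95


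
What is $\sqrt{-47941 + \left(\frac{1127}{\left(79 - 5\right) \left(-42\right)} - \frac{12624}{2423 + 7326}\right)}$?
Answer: $\frac{7 i \sqrt{4583023809150651}}{2164278} \approx 218.96 i$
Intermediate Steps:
$\sqrt{-47941 + \left(\frac{1127}{\left(79 - 5\right) \left(-42\right)} - \frac{12624}{2423 + 7326}\right)} = \sqrt{-47941 + \left(\frac{1127}{74 \left(-42\right)} - \frac{12624}{9749}\right)} = \sqrt{-47941 + \left(\frac{1127}{-3108} - \frac{12624}{9749}\right)} = \sqrt{-47941 + \left(1127 \left(- \frac{1}{3108}\right) - \frac{12624}{9749}\right)} = \sqrt{-47941 - \frac{7174645}{4328556}} = \sqrt{- \frac{207522477841}{4328556}} = \frac{7 i \sqrt{4583023809150651}}{2164278}$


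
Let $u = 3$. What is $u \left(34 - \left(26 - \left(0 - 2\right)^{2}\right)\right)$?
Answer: $36$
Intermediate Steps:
$u \left(34 - \left(26 - \left(0 - 2\right)^{2}\right)\right) = 3 \left(34 - \left(26 - \left(0 - 2\right)^{2}\right)\right) = 3 \left(34 - \left(26 - 4\right)\right) = 3 \left(34 + \left(\left(4 - 10\right) - 16\right)\right) = 3 \left(34 - 22\right) = 3 \cdot 12 = 36$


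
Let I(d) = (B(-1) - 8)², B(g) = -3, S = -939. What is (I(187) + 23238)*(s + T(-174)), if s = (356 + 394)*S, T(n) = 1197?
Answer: -16422615027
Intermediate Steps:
I(d) = 121 (I(d) = (-3 - 8)² = (-11)² = 121)
s = -704250 (s = (356 + 394)*(-939) = 750*(-939) = -704250)
(I(187) + 23238)*(s + T(-174)) = (121 + 23238)*(-704250 + 1197) = 23359*(-703053) = -16422615027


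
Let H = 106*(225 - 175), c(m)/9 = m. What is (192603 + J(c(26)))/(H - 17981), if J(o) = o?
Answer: -64279/4227 ≈ -15.207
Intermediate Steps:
c(m) = 9*m
H = 5300 (H = 106*50 = 5300)
(192603 + J(c(26)))/(H - 17981) = (192603 + 9*26)/(5300 - 17981) = (192603 + 234)/(-12681) = 192837*(-1/12681) = -64279/4227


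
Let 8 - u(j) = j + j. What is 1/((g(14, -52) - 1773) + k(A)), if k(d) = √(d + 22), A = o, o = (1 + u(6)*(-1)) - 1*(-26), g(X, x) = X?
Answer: -1759/3094028 - √53/3094028 ≈ -0.00057087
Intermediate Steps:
u(j) = 8 - 2*j (u(j) = 8 - (j + j) = 8 - 2*j)
o = 31 (o = (1 + (8 - 2*6)*(-1)) - 1*(-26) = (1 + (8 - 12)*(-1)) + 26 = (1 - 4*(-1)) + 26 = (1 + 4) + 26 = 5 + 26 = 31)
A = 31
k(d) = √(22 + d)
1/((g(14, -52) - 1773) + k(A)) = 1/((14 - 1773) + √(22 + 31)) = 1/(-1759 + √53)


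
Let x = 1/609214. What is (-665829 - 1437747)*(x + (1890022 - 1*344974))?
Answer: -990011097478274124/304607 ≈ -3.2501e+12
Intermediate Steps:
x = 1/609214 ≈ 1.6415e-6
(-665829 - 1437747)*(x + (1890022 - 1*344974)) = (-665829 - 1437747)*(1/609214 + (1890022 - 1*344974)) = -2103576*(1/609214 + (1890022 - 344974)) = -2103576*(1/609214 + 1545048) = -2103576*941264872273/609214 = -990011097478274124/304607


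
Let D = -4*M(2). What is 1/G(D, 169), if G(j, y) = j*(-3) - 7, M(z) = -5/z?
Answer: -1/37 ≈ -0.027027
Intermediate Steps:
D = 10 (D = -(-20)/2 = -4*(-5/2) = 10)
G(j, y) = -7 - 3*j (G(j, y) = -3*j - 7 = -7 - 3*j)
1/G(D, 169) = 1/(-7 - 3*10) = 1/(-7 - 30) = 1/(-37) = -1/37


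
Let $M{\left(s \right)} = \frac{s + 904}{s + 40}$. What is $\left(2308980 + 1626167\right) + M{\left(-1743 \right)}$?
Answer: $\frac{6701556180}{1703} \approx 3.9351 \cdot 10^{6}$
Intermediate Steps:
$M{\left(s \right)} = \frac{904 + s}{40 + s}$
$\left(2308980 + 1626167\right) + M{\left(-1743 \right)} = \left(2308980 + 1626167\right) + \frac{904 - 1743}{40 - 1743} = 3935147 + \frac{1}{-1703} \left(-839\right) = 3935147 - - \frac{839}{1703} = 3935147 + \frac{839}{1703} = \frac{6701556180}{1703}$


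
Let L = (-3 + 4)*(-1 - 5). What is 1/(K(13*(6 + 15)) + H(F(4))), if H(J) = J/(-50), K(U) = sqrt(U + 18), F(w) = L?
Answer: -25/60622 + 625*sqrt(291)/181866 ≈ 0.058212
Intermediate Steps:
L = -6 (L = 1*(-6) = -6)
F(w) = -6
K(U) = sqrt(18 + U)
H(J) = -J/50 (H(J) = J*(-1/50) = -J/50)
1/(K(13*(6 + 15)) + H(F(4))) = 1/(sqrt(18 + 13*(6 + 15)) - 1/50*(-6)) = 1/(sqrt(18 + 13*21) + 3/25) = 1/(sqrt(18 + 273) + 3/25) = 1/(sqrt(291) + 3/25) = 1/(3/25 + sqrt(291))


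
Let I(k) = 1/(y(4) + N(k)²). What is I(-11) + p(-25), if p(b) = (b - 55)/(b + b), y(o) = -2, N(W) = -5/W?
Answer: 1131/1085 ≈ 1.0424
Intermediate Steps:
p(b) = (-55 + b)/(2*b) (p(b) = (-55 + b)/((2*b)) = (-55 + b)*(1/(2*b)) = (-55 + b)/(2*b))
I(k) = 1/(-2 + 25/k²) (I(k) = 1/(-2 + (-5/k)²) = 1/(-2 + 25/k²))
I(-11) + p(-25) = (-11)²/(25 - 2*(-11)²) + (½)*(-55 - 25)/(-25) = 121/(25 - 2*121) + (½)*(-1/25)*(-80) = 121/(25 - 242) + 8/5 = 121/(-217) + 8/5 = 121*(-1/217) + 8/5 = -121/217 + 8/5 = 1131/1085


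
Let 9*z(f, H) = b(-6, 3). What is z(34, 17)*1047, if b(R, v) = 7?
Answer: 2443/3 ≈ 814.33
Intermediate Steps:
z(f, H) = 7/9 (z(f, H) = (⅑)*7 = 7/9)
z(34, 17)*1047 = (7/9)*1047 = 2443/3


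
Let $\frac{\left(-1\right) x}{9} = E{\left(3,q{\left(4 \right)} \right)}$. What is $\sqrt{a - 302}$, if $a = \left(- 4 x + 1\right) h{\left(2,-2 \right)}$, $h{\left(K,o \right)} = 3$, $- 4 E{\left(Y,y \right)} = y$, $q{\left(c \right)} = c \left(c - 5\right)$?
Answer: $i \sqrt{191} \approx 13.82 i$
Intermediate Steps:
$q{\left(c \right)} = c \left(-5 + c\right)$
$E{\left(Y,y \right)} = - \frac{y}{4}$
$x = -9$ ($x = - 9 \left(- \frac{4 \left(-5 + 4\right)}{4}\right) = - 9 \left(- \frac{4 \left(-1\right)}{4}\right) = - 9 \left(\left(- \frac{1}{4}\right) \left(-4\right)\right) = \left(-9\right) 1 = -9$)
$a = 111$ ($a = \left(\left(-4\right) \left(-9\right) + 1\right) 3 = \left(36 + 1\right) 3 = 37 \cdot 3 = 111$)
$\sqrt{a - 302} = \sqrt{111 - 302} = \sqrt{-191} = i \sqrt{191}$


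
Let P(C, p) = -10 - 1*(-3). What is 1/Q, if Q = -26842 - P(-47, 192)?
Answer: -1/26835 ≈ -3.7265e-5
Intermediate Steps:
P(C, p) = -7 (P(C, p) = -10 + 3 = -7)
Q = -26835 (Q = -26842 - 1*(-7) = -26842 + 7 = -26835)
1/Q = 1/(-26835) = -1/26835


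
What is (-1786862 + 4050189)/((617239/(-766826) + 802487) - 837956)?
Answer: -1735577990102/27199168633 ≈ -63.810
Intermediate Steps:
(-1786862 + 4050189)/((617239/(-766826) + 802487) - 837956) = 2263327/((617239*(-1/766826) + 802487) - 837956) = 2263327/((-617239/766826 + 802487) - 837956) = 2263327/(615367279023/766826 - 837956) = 2263327/(-27199168633/766826) = 2263327*(-766826/27199168633) = -1735577990102/27199168633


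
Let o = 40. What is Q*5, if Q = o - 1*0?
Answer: 200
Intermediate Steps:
Q = 40 (Q = 40 - 1*0 = 40 + 0 = 40)
Q*5 = 40*5 = 200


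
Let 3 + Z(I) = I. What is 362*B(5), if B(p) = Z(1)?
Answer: -724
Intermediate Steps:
Z(I) = -3 + I
B(p) = -2 (B(p) = -3 + 1 = -2)
362*B(5) = 362*(-2) = -724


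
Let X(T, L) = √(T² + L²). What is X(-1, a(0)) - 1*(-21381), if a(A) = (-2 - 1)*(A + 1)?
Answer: 21381 + √10 ≈ 21384.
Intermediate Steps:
a(A) = -3 - 3*A (a(A) = -3*(1 + A) = -3 - 3*A)
X(T, L) = √(L² + T²)
X(-1, a(0)) - 1*(-21381) = √((-3 - 3*0)² + (-1)²) - 1*(-21381) = √((-3 + 0)² + 1) + 21381 = √((-3)² + 1) + 21381 = √(9 + 1) + 21381 = √10 + 21381 = 21381 + √10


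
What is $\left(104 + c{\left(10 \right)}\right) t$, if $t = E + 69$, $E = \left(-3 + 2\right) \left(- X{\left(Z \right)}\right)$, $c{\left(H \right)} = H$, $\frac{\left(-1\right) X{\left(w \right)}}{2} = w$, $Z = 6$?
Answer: $6498$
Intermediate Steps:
$X{\left(w \right)} = - 2 w$
$E = -12$ ($E = \left(-3 + 2\right) \left(- \left(-2\right) 6\right) = - \left(-1\right) \left(-12\right) = \left(-1\right) 12 = -12$)
$t = 57$ ($t = -12 + 69 = 57$)
$\left(104 + c{\left(10 \right)}\right) t = \left(104 + 10\right) 57 = 114 \cdot 57 = 6498$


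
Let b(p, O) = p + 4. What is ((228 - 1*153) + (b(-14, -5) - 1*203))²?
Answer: 19044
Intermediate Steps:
b(p, O) = 4 + p
((228 - 1*153) + (b(-14, -5) - 1*203))² = ((228 - 1*153) + ((4 - 14) - 1*203))² = ((228 - 153) + (-10 - 203))² = (75 - 213)² = (-138)² = 19044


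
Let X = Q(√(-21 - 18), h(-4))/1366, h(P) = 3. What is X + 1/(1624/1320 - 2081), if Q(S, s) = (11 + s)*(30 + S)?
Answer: 71951325/234379646 + 7*I*√39/683 ≈ 0.30699 + 0.064004*I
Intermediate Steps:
X = 210/683 + 7*I*√39/683 (X = (330 + 11*√(-21 - 18) + 30*3 + √(-21 - 18)*3)/1366 = (330 + 11*√(-39) + 90 + √(-39)*3)*(1/1366) = (330 + 11*(I*√39) + 90 + (I*√39)*3)*(1/1366) = (330 + 11*I*√39 + 90 + 3*I*√39)*(1/1366) = (420 + 14*I*√39)*(1/1366) = 210/683 + 7*I*√39/683 ≈ 0.30747 + 0.064004*I)
X + 1/(1624/1320 - 2081) = (210/683 + 7*I*√39/683) + 1/(1624/1320 - 2081) = (210/683 + 7*I*√39/683) + 1/(1624*(1/1320) - 2081) = (210/683 + 7*I*√39/683) + 1/(203/165 - 2081) = (210/683 + 7*I*√39/683) + 1/(-343162/165) = (210/683 + 7*I*√39/683) - 165/343162 = 71951325/234379646 + 7*I*√39/683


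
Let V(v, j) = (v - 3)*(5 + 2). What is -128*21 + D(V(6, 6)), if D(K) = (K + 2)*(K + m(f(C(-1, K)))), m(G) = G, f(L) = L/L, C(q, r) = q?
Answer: -2182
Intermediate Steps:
f(L) = 1
V(v, j) = -21 + 7*v (V(v, j) = (-3 + v)*7 = -21 + 7*v)
D(K) = (1 + K)*(2 + K) (D(K) = (K + 2)*(K + 1) = (2 + K)*(1 + K) = (1 + K)*(2 + K))
-128*21 + D(V(6, 6)) = -128*21 + (2 + (-21 + 7*6)² + 3*(-21 + 7*6)) = -2688 + (2 + (-21 + 42)² + 3*(-21 + 42)) = -2688 + (2 + 21² + 3*21) = -2688 + (2 + 441 + 63) = -2688 + 506 = -2182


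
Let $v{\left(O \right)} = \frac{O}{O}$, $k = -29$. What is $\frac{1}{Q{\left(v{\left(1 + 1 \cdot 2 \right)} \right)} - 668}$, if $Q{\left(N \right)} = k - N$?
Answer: $- \frac{1}{698} \approx -0.0014327$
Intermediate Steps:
$v{\left(O \right)} = 1$
$Q{\left(N \right)} = -29 - N$
$\frac{1}{Q{\left(v{\left(1 + 1 \cdot 2 \right)} \right)} - 668} = \frac{1}{\left(-29 - 1\right) - 668} = \frac{1}{-30 - 668} = \frac{1}{-698} = - \frac{1}{698}$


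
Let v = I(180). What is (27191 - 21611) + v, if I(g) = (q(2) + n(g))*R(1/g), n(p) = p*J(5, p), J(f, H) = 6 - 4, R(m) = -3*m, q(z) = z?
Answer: 167219/30 ≈ 5574.0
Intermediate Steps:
J(f, H) = 2
n(p) = 2*p (n(p) = p*2 = 2*p)
I(g) = -3*(2 + 2*g)/g (I(g) = (2 + 2*g)*(-3/g) = -3*(2 + 2*g)/g)
v = -181/30 (v = -6 - 6/180 = -6 - 6*1/180 = -6 - 1/30 = -181/30 ≈ -6.0333)
(27191 - 21611) + v = (27191 - 21611) - 181/30 = 5580 - 181/30 = 167219/30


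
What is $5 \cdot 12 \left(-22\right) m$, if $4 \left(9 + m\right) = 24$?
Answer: $3960$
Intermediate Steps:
$m = -3$ ($m = -9 + \frac{1}{4} \cdot 24 = -9 + 6 = -3$)
$5 \cdot 12 \left(-22\right) m = 5 \cdot 12 \left(-22\right) \left(-3\right) = 60 \left(-22\right) \left(-3\right) = \left(-1320\right) \left(-3\right) = 3960$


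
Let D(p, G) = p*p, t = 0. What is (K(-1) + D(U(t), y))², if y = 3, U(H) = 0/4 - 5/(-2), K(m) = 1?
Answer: 841/16 ≈ 52.563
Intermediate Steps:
U(H) = 5/2 (U(H) = 0*(¼) - 5*(-½) = 0 + 5/2 = 5/2)
D(p, G) = p²
(K(-1) + D(U(t), y))² = (1 + (5/2)²)² = (1 + 25/4)² = (29/4)² = 841/16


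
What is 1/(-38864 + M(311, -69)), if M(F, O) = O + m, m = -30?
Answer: -1/38963 ≈ -2.5665e-5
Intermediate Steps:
M(F, O) = -30 + O (M(F, O) = O - 30 = -30 + O)
1/(-38864 + M(311, -69)) = 1/(-38864 + (-30 - 69)) = 1/(-38864 - 99) = 1/(-38963) = -1/38963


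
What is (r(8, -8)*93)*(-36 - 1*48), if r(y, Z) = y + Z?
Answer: 0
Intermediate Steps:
r(y, Z) = Z + y
(r(8, -8)*93)*(-36 - 1*48) = ((-8 + 8)*93)*(-36 - 1*48) = (0*93)*(-36 - 48) = 0*(-84) = 0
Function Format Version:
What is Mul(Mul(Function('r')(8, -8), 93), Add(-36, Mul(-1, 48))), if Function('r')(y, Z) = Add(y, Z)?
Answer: 0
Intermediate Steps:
Function('r')(y, Z) = Add(Z, y)
Mul(Mul(Function('r')(8, -8), 93), Add(-36, Mul(-1, 48))) = Mul(Mul(Add(-8, 8), 93), Add(-36, Mul(-1, 48))) = Mul(Mul(0, 93), Add(-36, -48)) = Mul(0, -84) = 0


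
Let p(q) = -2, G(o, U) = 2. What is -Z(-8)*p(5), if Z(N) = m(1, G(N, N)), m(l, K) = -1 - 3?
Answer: -8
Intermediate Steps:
m(l, K) = -4
Z(N) = -4
-Z(-8)*p(5) = -(-4)*(-2) = -1*8 = -8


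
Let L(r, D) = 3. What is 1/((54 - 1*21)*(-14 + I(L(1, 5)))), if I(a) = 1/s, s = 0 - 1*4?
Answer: -4/1881 ≈ -0.0021265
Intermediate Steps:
s = -4 (s = 0 - 4 = -4)
I(a) = -¼ (I(a) = 1/(-4) = -¼)
1/((54 - 1*21)*(-14 + I(L(1, 5)))) = 1/((54 - 1*21)*(-14 - ¼)) = 1/((54 - 21)*(-57/4)) = 1/(33*(-57/4)) = 1/(-1881/4) = -4/1881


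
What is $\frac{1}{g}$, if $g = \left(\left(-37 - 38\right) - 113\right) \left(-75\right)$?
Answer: $\frac{1}{14100} \approx 7.0922 \cdot 10^{-5}$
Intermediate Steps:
$g = 14100$ ($g = \left(-75 - 113\right) \left(-75\right) = \left(-188\right) \left(-75\right) = 14100$)
$\frac{1}{g} = \frac{1}{14100}$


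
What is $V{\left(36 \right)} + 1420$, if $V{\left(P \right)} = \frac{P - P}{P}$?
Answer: $1420$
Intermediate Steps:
$V{\left(P \right)} = 0$ ($V{\left(P \right)} = \frac{0}{P} = 0$)
$V{\left(36 \right)} + 1420 = 0 + 1420 = 1420$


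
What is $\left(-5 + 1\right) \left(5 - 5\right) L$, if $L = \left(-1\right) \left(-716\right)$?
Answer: $0$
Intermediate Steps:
$L = 716$
$\left(-5 + 1\right) \left(5 - 5\right) L = \left(-5 + 1\right) \left(5 - 5\right) 716 = \left(-4\right) 0 \cdot 716 = 0 \cdot 716 = 0$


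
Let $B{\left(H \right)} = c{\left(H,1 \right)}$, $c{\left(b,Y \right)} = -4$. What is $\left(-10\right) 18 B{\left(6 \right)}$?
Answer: $720$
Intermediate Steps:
$B{\left(H \right)} = -4$
$\left(-10\right) 18 B{\left(6 \right)} = \left(-10\right) 18 \left(-4\right) = \left(-180\right) \left(-4\right) = 720$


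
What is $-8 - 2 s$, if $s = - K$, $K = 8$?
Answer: $8$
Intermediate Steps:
$s = -8$ ($s = \left(-1\right) 8 = -8$)
$-8 - 2 s = -8 - -16 = -8 + 16 = 8$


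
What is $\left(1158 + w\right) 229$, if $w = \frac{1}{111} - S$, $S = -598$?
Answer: $\frac{44635993}{111} \approx 4.0213 \cdot 10^{5}$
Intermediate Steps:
$w = \frac{66379}{111}$ ($w = \frac{1}{111} - -598 = \frac{1}{111} + 598 = \frac{66379}{111} \approx 598.01$)
$\left(1158 + w\right) 229 = \left(1158 + \frac{66379}{111}\right) 229 = \frac{194917}{111} \cdot 229 = \frac{44635993}{111}$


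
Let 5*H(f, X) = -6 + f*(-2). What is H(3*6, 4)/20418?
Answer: -7/17015 ≈ -0.00041140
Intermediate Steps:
H(f, X) = -6/5 - 2*f/5 (H(f, X) = (-6 + f*(-2))/5 = (-6 - 2*f)/5 = -6/5 - 2*f/5)
H(3*6, 4)/20418 = (-6/5 - 6*6/5)/20418 = (-6/5 - 2/5*18)*(1/20418) = (-6/5 - 36/5)*(1/20418) = -42/5*1/20418 = -7/17015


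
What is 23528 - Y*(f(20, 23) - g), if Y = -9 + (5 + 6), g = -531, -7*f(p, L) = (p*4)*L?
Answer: 160942/7 ≈ 22992.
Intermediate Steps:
f(p, L) = -4*L*p/7 (f(p, L) = -p*4*L/7 = -4*p*L/7 = -4*L*p/7)
Y = 2 (Y = -9 + 11 = 2)
23528 - Y*(f(20, 23) - g) = 23528 - 2*(-4/7*23*20 - 1*(-531)) = 23528 - 2*(-1840/7 + 531) = 23528 - 2*1877/7 = 23528 - 1*3754/7 = 23528 - 3754/7 = 160942/7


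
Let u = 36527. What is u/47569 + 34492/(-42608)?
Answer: -21101883/506704988 ≈ -0.041645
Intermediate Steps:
u/47569 + 34492/(-42608) = 36527/47569 + 34492/(-42608) = 36527*(1/47569) + 34492*(-1/42608) = 36527/47569 - 8623/10652 = -21101883/506704988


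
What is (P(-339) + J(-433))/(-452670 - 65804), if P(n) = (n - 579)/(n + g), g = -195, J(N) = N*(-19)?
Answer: -366178/23072093 ≈ -0.015871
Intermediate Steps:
J(N) = -19*N
P(n) = (-579 + n)/(-195 + n) (P(n) = (n - 579)/(n - 195) = (-579 + n)/(-195 + n))
(P(-339) + J(-433))/(-452670 - 65804) = ((-579 - 339)/(-195 - 339) - 19*(-433))/(-452670 - 65804) = (-918/(-534) + 8227)/(-518474) = (-1/534*(-918) + 8227)*(-1/518474) = (153/89 + 8227)*(-1/518474) = (732356/89)*(-1/518474) = -366178/23072093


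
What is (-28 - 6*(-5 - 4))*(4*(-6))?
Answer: -624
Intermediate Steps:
(-28 - 6*(-5 - 4))*(4*(-6)) = (-28 - 6*(-9))*(-24) = (-28 + 54)*(-24) = 26*(-24) = -624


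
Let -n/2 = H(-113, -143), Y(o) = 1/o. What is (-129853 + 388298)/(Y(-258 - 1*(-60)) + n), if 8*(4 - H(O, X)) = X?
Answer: -102344220/17327 ≈ -5906.6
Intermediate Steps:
H(O, X) = 4 - X/8
n = -175/4 (n = -2*(4 - 1/8*(-143)) = -2*(4 + 143/8) = -2*175/8 = -175/4 ≈ -43.750)
(-129853 + 388298)/(Y(-258 - 1*(-60)) + n) = (-129853 + 388298)/(1/(-258 - 1*(-60)) - 175/4) = 258445/(1/(-258 + 60) - 175/4) = 258445/(1/(-198) - 175/4) = 258445/(-1/198 - 175/4) = 258445/(-17327/396) = 258445*(-396/17327) = -102344220/17327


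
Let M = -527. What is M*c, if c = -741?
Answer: 390507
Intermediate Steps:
M*c = -527*(-741) = 390507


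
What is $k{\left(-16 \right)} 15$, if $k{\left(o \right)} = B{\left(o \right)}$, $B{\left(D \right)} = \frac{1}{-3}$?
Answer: $-5$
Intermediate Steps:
$B{\left(D \right)} = - \frac{1}{3}$
$k{\left(o \right)} = - \frac{1}{3}$
$k{\left(-16 \right)} 15 = \left(- \frac{1}{3}\right) 15 = -5$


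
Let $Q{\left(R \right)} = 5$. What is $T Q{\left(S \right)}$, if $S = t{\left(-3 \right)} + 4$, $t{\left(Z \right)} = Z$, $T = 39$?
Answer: $195$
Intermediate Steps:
$S = 1$ ($S = -3 + 4 = 1$)
$T Q{\left(S \right)} = 39 \cdot 5 = 195$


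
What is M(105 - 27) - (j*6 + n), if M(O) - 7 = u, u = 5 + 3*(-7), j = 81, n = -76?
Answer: -419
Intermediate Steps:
u = -16 (u = 5 - 21 = -16)
M(O) = -9 (M(O) = 7 - 16 = -9)
M(105 - 27) - (j*6 + n) = -9 - (81*6 - 76) = -9 - (486 - 76) = -9 - 1*410 = -9 - 410 = -419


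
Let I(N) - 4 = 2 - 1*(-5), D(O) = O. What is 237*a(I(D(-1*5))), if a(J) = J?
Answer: 2607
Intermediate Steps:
I(N) = 11 (I(N) = 4 + (2 - 1*(-5)) = 4 + (2 + 5) = 4 + 7 = 11)
237*a(I(D(-1*5))) = 237*11 = 2607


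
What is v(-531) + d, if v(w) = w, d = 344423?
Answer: 343892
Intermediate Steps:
v(-531) + d = -531 + 344423 = 343892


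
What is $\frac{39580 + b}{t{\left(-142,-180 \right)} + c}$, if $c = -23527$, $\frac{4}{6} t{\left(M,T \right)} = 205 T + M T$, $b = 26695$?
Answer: $- \frac{66275}{40537} \approx -1.6349$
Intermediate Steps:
$t{\left(M,T \right)} = \frac{615 T}{2} + \frac{3 M T}{2}$ ($t{\left(M,T \right)} = \frac{3 \left(205 T + M T\right)}{2} = \frac{615 T}{2} + \frac{3 M T}{2}$)
$\frac{39580 + b}{t{\left(-142,-180 \right)} + c} = \frac{39580 + 26695}{\frac{3}{2} \left(-180\right) \left(205 - 142\right) - 23527} = \frac{66275}{\frac{3}{2} \left(-180\right) 63 - 23527} = \frac{66275}{-17010 - 23527} = \frac{66275}{-40537} = 66275 \left(- \frac{1}{40537}\right) = - \frac{66275}{40537}$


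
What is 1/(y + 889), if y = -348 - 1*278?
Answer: 1/263 ≈ 0.0038023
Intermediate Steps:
y = -626 (y = -348 - 278 = -626)
1/(y + 889) = 1/(-626 + 889) = 1/263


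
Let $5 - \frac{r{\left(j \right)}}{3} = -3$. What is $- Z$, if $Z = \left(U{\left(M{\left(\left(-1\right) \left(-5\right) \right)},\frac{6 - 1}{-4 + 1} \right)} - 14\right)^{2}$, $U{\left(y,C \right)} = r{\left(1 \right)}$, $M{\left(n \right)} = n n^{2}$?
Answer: $-100$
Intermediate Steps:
$r{\left(j \right)} = 24$ ($r{\left(j \right)} = 15 - -9 = 15 + 9 = 24$)
$M{\left(n \right)} = n^{3}$
$U{\left(y,C \right)} = 24$
$Z = 100$ ($Z = \left(24 - 14\right)^{2} = 10^{2} = 100$)
$- Z = \left(-1\right) 100 = -100$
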